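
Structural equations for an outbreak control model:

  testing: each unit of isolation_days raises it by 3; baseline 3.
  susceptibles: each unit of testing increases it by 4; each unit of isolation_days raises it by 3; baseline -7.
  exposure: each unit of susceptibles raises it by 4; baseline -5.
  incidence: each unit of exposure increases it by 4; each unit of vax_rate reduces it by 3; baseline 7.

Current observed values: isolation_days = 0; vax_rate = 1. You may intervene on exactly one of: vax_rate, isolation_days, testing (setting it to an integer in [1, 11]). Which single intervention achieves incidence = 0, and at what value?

Intervening on vax_rate: incidence = -3*vax_rate + 67. Reaching 0 requires vax_rate = 67/3, not an integer.
Intervening on isolation_days: incidence = 240*isolation_days + 64. Reaching 0 requires isolation_days = -4/15, not an integer.
Intervening on testing: with other inputs at their observed values, incidence = 64*testing - 128. Solving for 0 gives testing = 2, within [1, 11].

set testing = 2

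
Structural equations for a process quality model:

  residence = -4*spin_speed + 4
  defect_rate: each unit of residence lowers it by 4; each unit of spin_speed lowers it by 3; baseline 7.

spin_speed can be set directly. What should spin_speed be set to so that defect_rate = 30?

spin_speed = 3

Substituting into the defect_rate equation gives defect_rate = 13*spin_speed - 9.
Solve 13*spin_speed - 9 = 30: spin_speed = (30 + 9) / 13 = 3.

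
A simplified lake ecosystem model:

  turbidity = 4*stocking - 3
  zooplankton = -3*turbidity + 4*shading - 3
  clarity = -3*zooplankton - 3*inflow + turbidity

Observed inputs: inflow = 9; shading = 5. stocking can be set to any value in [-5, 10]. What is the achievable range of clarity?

Substituting into the zooplankton equation gives zooplankton = -12*stocking + 26.
clarity becomes 40*stocking - 108.
Linear in stocking, so extremes are at the endpoints: stocking = -5 gives clarity = -308; stocking = 10 gives clarity = 292.

-308 to 292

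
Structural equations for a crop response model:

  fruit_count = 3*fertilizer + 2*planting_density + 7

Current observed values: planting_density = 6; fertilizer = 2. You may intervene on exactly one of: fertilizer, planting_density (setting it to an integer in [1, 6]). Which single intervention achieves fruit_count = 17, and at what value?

set planting_density = 2

Intervening on fertilizer: fruit_count = 3*fertilizer + 19. Reaching 17 requires fertilizer = -2/3, not an integer.
Intervening on planting_density: with other inputs at their observed values, fruit_count = 2*planting_density + 13. Solving for 17 gives planting_density = 2, within [1, 6].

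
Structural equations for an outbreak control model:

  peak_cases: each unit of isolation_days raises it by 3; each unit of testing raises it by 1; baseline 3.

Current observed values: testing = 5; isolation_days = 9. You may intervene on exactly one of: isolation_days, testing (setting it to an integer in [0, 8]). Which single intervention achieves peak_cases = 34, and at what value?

set testing = 4

Intervening on isolation_days: peak_cases = 3*isolation_days + 8. Reaching 34 requires isolation_days = 26/3, not an integer.
Intervening on testing: with other inputs at their observed values, peak_cases = testing + 30. Solving for 34 gives testing = 4, within [0, 8].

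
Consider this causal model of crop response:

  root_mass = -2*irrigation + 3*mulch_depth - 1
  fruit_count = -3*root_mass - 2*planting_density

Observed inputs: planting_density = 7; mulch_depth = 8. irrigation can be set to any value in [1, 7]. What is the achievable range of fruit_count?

-77 to -41

Substituting into the root_mass equation gives root_mass = -2*irrigation + 23.
So fruit_count = 6*irrigation - 83.
Linear in irrigation, so extremes are at the endpoints: irrigation = 1 gives fruit_count = -77; irrigation = 7 gives fruit_count = -41.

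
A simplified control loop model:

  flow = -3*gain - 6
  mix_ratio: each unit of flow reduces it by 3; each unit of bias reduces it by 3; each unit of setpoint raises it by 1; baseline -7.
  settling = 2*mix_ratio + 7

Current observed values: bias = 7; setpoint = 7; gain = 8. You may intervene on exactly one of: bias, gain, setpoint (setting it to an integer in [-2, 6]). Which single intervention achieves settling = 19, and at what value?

set gain = 1

Intervening on bias: settling = -6*bias + 187. Reaching 19 requires bias = 28, outside [-2, 6].
Intervening on gain: with other inputs at their observed values, settling = 18*gain + 1. Solving for 19 gives gain = 1, within [-2, 6].
Intervening on setpoint: settling = 2*setpoint + 131. Reaching 19 requires setpoint = -56, outside [-2, 6].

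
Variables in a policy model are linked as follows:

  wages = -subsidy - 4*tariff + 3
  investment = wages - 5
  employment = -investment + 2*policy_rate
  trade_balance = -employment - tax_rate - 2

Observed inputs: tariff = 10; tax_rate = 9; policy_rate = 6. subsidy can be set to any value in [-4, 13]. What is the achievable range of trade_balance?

-78 to -61

Substituting into the wages equation gives wages = -subsidy - 37.
Substituting into the investment equation gives investment = -subsidy - 42.
Substituting into the employment equation gives employment = subsidy + 54.
Substituting into the trade_balance equation gives trade_balance = -subsidy - 65.
Linear in subsidy, so extremes are at the endpoints: subsidy = -4 gives trade_balance = -61; subsidy = 13 gives trade_balance = -78.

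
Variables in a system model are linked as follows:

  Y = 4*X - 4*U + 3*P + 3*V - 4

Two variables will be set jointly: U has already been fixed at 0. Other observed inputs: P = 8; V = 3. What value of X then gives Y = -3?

X = -8

With U held at 0:
Substituting into the Y equation gives Y = 4*X + 29.
Solve 4*X + 29 = -3: X = (-3 - 29) / 4 = -8.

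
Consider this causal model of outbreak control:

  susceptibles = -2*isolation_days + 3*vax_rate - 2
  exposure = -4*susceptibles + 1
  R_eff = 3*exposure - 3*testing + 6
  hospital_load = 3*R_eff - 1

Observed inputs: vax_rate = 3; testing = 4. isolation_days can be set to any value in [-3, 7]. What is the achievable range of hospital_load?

-478 to 242

Substituting into the susceptibles equation gives susceptibles = -2*isolation_days + 7.
So exposure = 8*isolation_days - 27.
R_eff becomes 24*isolation_days - 87.
Substituting into the hospital_load equation gives hospital_load = 72*isolation_days - 262.
Linear in isolation_days, so extremes are at the endpoints: isolation_days = -3 gives hospital_load = -478; isolation_days = 7 gives hospital_load = 242.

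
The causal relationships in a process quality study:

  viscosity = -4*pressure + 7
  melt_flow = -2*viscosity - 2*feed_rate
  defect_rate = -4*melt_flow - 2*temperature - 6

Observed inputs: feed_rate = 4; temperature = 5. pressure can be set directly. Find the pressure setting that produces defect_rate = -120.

pressure = 6

Substituting into the melt_flow equation gives melt_flow = 8*pressure - 22.
This gives defect_rate = -32*pressure + 72.
Solve -32*pressure + 72 = -120: pressure = (-120 - 72) / -32 = 6.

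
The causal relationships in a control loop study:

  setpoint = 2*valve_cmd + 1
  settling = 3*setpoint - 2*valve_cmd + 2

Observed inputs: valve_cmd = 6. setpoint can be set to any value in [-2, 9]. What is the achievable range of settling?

Intervening on setpoint fixes its value directly, overriding its dependence on valve_cmd.
Substituting into the settling equation gives settling = 3*setpoint - 10.
Linear in setpoint, so extremes are at the endpoints: setpoint = -2 gives settling = -16; setpoint = 9 gives settling = 17.

-16 to 17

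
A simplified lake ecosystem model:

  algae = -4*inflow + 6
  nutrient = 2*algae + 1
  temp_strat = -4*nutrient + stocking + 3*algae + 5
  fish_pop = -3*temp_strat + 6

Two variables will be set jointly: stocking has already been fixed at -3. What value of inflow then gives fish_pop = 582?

inflow = -8

With stocking held at -3:
Substituting into the nutrient equation gives nutrient = -8*inflow + 13.
So temp_strat = 20*inflow - 32.
This gives fish_pop = -60*inflow + 102.
Solve -60*inflow + 102 = 582: inflow = (582 - 102) / -60 = -8.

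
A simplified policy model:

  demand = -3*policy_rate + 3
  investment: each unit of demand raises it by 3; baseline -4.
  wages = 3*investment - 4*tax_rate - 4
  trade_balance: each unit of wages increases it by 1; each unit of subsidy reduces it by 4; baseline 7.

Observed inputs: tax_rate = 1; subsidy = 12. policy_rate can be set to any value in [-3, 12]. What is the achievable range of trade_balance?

Substituting into the investment equation gives investment = -9*policy_rate + 5.
wages becomes -27*policy_rate + 7.
trade_balance becomes -27*policy_rate - 34.
Linear in policy_rate, so extremes are at the endpoints: policy_rate = -3 gives trade_balance = 47; policy_rate = 12 gives trade_balance = -358.

-358 to 47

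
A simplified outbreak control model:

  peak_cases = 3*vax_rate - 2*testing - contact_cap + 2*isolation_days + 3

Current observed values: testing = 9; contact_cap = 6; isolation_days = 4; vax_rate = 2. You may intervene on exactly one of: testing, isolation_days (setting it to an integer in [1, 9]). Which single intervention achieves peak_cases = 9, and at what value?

Intervening on testing: with other inputs at their observed values, peak_cases = -2*testing + 11. Solving for 9 gives testing = 1, within [1, 9].
Intervening on isolation_days: peak_cases = 2*isolation_days - 15. Reaching 9 requires isolation_days = 12, outside [1, 9].

set testing = 1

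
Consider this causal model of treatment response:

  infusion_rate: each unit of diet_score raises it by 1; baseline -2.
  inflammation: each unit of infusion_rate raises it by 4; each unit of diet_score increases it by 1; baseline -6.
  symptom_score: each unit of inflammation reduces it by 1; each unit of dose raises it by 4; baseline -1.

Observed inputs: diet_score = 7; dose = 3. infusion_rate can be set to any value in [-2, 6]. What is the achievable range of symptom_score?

Intervening on infusion_rate fixes its value directly, overriding its dependence on diet_score.
Substituting into the inflammation equation gives inflammation = 4*infusion_rate + 1.
Substituting into the symptom_score equation gives symptom_score = -4*infusion_rate + 10.
Linear in infusion_rate, so extremes are at the endpoints: infusion_rate = -2 gives symptom_score = 18; infusion_rate = 6 gives symptom_score = -14.

-14 to 18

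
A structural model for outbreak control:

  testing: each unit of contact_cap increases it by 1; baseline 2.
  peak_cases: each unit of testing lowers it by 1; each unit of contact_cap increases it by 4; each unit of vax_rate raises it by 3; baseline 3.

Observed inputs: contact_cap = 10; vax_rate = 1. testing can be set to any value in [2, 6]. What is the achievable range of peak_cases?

Intervening on testing fixes its value directly, overriding its dependence on contact_cap.
Substituting into the peak_cases equation gives peak_cases = -testing + 46.
Linear in testing, so extremes are at the endpoints: testing = 2 gives peak_cases = 44; testing = 6 gives peak_cases = 40.

40 to 44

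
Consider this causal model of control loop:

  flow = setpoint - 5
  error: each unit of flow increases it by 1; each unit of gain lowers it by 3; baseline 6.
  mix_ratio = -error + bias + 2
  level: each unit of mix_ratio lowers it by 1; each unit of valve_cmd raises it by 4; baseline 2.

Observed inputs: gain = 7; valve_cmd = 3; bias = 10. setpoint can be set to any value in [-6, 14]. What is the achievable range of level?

-24 to -4

Substituting into the error equation gives error = setpoint - 20.
This gives mix_ratio = -setpoint + 32.
This gives level = setpoint - 18.
Linear in setpoint, so extremes are at the endpoints: setpoint = -6 gives level = -24; setpoint = 14 gives level = -4.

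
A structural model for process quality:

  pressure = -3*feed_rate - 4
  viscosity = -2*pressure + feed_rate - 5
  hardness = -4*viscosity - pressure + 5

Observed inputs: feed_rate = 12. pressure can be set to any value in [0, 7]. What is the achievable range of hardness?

Intervening on pressure fixes its value directly, overriding its dependence on feed_rate.
Substituting into the viscosity equation gives viscosity = -2*pressure + 7.
Substituting into the hardness equation gives hardness = 7*pressure - 23.
Linear in pressure, so extremes are at the endpoints: pressure = 0 gives hardness = -23; pressure = 7 gives hardness = 26.

-23 to 26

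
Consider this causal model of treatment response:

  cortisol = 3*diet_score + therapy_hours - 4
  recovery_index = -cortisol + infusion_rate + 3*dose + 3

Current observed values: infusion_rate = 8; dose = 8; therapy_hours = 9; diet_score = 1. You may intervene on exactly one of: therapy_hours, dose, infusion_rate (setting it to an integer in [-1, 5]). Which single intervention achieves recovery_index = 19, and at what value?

Intervening on therapy_hours: recovery_index = -therapy_hours + 36. Reaching 19 requires therapy_hours = 17, outside [-1, 5].
Intervening on dose: recovery_index = 3*dose + 3. Reaching 19 requires dose = 16/3, not an integer.
Intervening on infusion_rate: with other inputs at their observed values, recovery_index = infusion_rate + 19. Solving for 19 gives infusion_rate = 0, within [-1, 5].

set infusion_rate = 0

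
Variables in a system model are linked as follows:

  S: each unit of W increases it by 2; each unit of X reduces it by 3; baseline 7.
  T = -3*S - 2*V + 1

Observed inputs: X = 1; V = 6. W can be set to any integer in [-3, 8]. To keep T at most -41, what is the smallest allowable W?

W = 3

Substituting into the S equation gives S = 2*W + 4.
Substituting into the T equation gives T = -6*W - 23.
Require -6*W - 23 ≤ -41, so W ≥ 3.
The smallest integer in [-3, 8] satisfying this is 3.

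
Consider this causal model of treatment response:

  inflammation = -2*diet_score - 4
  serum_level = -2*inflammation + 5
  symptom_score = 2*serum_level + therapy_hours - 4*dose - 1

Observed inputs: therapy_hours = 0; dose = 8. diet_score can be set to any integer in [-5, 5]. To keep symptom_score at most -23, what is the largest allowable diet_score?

Substituting into the serum_level equation gives serum_level = 4*diet_score + 13.
Substituting into the symptom_score equation gives symptom_score = 8*diet_score - 7.
Require 8*diet_score - 7 ≤ -23, so diet_score ≤ -2.
The largest integer in [-5, 5] satisfying this is -2.

diet_score = -2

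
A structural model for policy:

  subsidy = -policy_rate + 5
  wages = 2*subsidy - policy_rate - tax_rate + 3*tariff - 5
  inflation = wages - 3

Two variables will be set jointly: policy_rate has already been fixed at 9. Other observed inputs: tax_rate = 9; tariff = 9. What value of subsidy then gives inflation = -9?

subsidy = -5

With policy_rate held at 9:
Intervening on subsidy fixes its value directly, overriding its dependence on policy_rate.
Substituting into the wages equation gives wages = 2*subsidy + 4.
Substituting into the inflation equation gives inflation = 2*subsidy + 1.
Solve 2*subsidy + 1 = -9: subsidy = (-9 - 1) / 2 = -5.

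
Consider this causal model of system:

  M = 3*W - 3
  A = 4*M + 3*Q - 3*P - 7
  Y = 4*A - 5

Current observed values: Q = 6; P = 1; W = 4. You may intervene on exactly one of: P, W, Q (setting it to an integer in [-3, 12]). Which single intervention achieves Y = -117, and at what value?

set W = -2

Intervening on P: Y = -12*P + 183. Reaching -117 requires P = 25, outside [-3, 12].
Intervening on W: with other inputs at their observed values, Y = 48*W - 21. Solving for -117 gives W = -2, within [-3, 12].
Intervening on Q: Y = 12*Q + 99. Reaching -117 requires Q = -18, outside [-3, 12].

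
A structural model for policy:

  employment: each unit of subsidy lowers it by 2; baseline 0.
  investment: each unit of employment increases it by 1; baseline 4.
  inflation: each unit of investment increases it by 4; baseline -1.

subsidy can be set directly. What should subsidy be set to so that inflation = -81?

Substituting into the investment equation gives investment = -2*subsidy + 4.
Substituting into the inflation equation gives inflation = -8*subsidy + 15.
Solve -8*subsidy + 15 = -81: subsidy = (-81 - 15) / -8 = 12.

subsidy = 12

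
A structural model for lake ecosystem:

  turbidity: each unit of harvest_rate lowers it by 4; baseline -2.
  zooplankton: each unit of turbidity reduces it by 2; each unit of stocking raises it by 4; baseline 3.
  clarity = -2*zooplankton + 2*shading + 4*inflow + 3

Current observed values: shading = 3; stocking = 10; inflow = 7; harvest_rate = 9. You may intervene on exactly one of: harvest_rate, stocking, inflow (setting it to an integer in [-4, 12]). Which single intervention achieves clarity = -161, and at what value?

set stocking = 5

Intervening on harvest_rate: clarity = -16*harvest_rate - 57. Reaching -161 requires harvest_rate = 13/2, not an integer.
Intervening on stocking: with other inputs at their observed values, clarity = -8*stocking - 121. Solving for -161 gives stocking = 5, within [-4, 12].
Intervening on inflow: clarity = 4*inflow - 229. Reaching -161 requires inflow = 17, outside [-4, 12].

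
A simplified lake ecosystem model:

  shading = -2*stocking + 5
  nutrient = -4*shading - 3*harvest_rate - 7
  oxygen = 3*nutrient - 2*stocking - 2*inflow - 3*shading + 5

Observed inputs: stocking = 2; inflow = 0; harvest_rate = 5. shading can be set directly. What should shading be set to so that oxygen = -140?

Intervening on shading fixes its value directly, overriding its dependence on stocking.
Substituting into the nutrient equation gives nutrient = -4*shading - 22.
Substituting into the oxygen equation gives oxygen = -15*shading - 65.
Solve -15*shading - 65 = -140: shading = (-140 + 65) / -15 = 5.

shading = 5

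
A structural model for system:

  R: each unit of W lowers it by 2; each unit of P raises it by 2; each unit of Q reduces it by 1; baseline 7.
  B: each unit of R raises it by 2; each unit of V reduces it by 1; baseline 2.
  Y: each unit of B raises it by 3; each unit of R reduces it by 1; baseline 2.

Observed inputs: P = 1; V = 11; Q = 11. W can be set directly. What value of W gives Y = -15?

W = -2

Substituting into the R equation gives R = -2*W - 2.
So B = -4*W - 13.
So Y = -10*W - 35.
Solve -10*W - 35 = -15: W = (-15 + 35) / -10 = -2.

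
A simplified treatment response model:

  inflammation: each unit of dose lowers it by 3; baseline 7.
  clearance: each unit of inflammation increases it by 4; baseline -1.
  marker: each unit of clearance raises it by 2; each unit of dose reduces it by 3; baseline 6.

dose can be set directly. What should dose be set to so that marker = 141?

dose = -3

Substituting into the clearance equation gives clearance = -12*dose + 27.
marker becomes -27*dose + 60.
Solve -27*dose + 60 = 141: dose = (141 - 60) / -27 = -3.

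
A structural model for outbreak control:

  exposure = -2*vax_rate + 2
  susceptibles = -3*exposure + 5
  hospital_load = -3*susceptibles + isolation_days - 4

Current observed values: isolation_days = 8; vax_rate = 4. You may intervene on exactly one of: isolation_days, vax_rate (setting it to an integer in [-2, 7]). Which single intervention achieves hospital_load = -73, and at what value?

Intervening on isolation_days: with other inputs at their observed values, hospital_load = isolation_days - 73. Solving for -73 gives isolation_days = 0, within [-2, 7].
Intervening on vax_rate: hospital_load = -18*vax_rate + 7. Reaching -73 requires vax_rate = 40/9, not an integer.

set isolation_days = 0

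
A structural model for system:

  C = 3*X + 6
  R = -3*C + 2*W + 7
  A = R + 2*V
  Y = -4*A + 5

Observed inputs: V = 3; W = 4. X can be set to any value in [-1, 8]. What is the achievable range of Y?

-43 to 281

Substituting into the R equation gives R = -9*X - 3.
Substituting into the A equation gives A = -9*X + 3.
Substituting into the Y equation gives Y = 36*X - 7.
Linear in X, so extremes are at the endpoints: X = -1 gives Y = -43; X = 8 gives Y = 281.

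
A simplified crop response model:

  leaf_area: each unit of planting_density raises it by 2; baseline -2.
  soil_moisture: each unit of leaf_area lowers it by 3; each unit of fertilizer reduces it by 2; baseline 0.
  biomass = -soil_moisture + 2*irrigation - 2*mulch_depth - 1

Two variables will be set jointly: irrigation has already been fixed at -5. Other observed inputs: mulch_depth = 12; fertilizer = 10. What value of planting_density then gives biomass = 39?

planting_density = 10

With irrigation held at -5:
Substituting into the soil_moisture equation gives soil_moisture = -6*planting_density - 14.
Substituting into the biomass equation gives biomass = 6*planting_density - 21.
Solve 6*planting_density - 21 = 39: planting_density = (39 + 21) / 6 = 10.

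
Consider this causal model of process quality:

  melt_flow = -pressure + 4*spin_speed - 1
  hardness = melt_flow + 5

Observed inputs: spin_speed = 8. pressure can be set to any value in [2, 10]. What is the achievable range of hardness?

Substituting into the melt_flow equation gives melt_flow = -pressure + 31.
So hardness = -pressure + 36.
Linear in pressure, so extremes are at the endpoints: pressure = 2 gives hardness = 34; pressure = 10 gives hardness = 26.

26 to 34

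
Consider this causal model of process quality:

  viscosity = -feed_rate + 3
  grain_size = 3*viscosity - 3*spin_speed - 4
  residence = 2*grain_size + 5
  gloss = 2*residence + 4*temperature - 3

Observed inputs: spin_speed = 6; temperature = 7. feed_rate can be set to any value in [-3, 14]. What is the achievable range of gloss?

Substituting into the grain_size equation gives grain_size = -3*feed_rate - 13.
Substituting into the residence equation gives residence = -6*feed_rate - 21.
So gloss = -12*feed_rate - 17.
Linear in feed_rate, so extremes are at the endpoints: feed_rate = -3 gives gloss = 19; feed_rate = 14 gives gloss = -185.

-185 to 19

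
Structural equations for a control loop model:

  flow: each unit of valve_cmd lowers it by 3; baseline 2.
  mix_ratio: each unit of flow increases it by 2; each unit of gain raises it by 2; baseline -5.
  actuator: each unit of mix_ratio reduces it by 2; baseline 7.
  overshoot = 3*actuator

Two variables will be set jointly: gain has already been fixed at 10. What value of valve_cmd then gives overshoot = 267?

valve_cmd = 10

With gain held at 10:
Substituting into the mix_ratio equation gives mix_ratio = -6*valve_cmd + 19.
Substituting into the actuator equation gives actuator = 12*valve_cmd - 31.
So overshoot = 36*valve_cmd - 93.
Solve 36*valve_cmd - 93 = 267: valve_cmd = (267 + 93) / 36 = 10.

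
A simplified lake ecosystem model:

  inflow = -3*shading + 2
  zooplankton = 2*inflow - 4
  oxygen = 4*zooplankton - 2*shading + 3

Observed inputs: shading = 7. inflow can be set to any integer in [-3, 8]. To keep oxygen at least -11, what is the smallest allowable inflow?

Intervening on inflow fixes its value directly, overriding its dependence on shading.
Substituting into the oxygen equation gives oxygen = 8*inflow - 27.
Require 8*inflow - 27 ≥ -11, so inflow ≥ 2.
The smallest integer in [-3, 8] satisfying this is 2.

inflow = 2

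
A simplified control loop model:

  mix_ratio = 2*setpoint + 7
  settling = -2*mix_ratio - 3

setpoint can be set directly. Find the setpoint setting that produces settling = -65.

Substituting into the settling equation gives settling = -4*setpoint - 17.
Solve -4*setpoint - 17 = -65: setpoint = (-65 + 17) / -4 = 12.

setpoint = 12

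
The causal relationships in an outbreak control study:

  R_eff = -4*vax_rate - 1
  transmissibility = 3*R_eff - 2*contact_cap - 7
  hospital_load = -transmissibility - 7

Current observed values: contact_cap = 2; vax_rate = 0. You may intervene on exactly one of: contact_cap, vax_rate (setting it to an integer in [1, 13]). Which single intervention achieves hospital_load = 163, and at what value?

Intervening on contact_cap: hospital_load = 2*contact_cap + 3. Reaching 163 requires contact_cap = 80, outside [1, 13].
Intervening on vax_rate: with other inputs at their observed values, hospital_load = 12*vax_rate + 7. Solving for 163 gives vax_rate = 13, within [1, 13].

set vax_rate = 13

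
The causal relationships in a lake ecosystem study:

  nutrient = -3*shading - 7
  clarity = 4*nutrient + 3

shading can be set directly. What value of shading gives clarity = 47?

shading = -6

Substituting into the clarity equation gives clarity = -12*shading - 25.
Solve -12*shading - 25 = 47: shading = (47 + 25) / -12 = -6.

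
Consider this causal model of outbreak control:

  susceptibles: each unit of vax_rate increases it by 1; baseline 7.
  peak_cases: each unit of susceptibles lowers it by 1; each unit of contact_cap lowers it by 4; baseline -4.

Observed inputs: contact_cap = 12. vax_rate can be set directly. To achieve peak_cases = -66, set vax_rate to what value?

Substituting into the peak_cases equation gives peak_cases = -vax_rate - 59.
Solve -vax_rate - 59 = -66: vax_rate = (-66 + 59) / -1 = 7.

vax_rate = 7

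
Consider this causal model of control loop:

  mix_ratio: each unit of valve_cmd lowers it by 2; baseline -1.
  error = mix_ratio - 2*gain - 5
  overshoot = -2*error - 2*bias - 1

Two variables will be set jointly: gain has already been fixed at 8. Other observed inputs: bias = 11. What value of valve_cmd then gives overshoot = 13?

With gain held at 8:
Substituting into the error equation gives error = -2*valve_cmd - 22.
This gives overshoot = 4*valve_cmd + 21.
Solve 4*valve_cmd + 21 = 13: valve_cmd = (13 - 21) / 4 = -2.

valve_cmd = -2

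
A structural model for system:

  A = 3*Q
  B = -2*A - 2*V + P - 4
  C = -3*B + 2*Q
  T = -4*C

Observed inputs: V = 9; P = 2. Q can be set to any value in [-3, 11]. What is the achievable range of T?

Substituting into the B equation gives B = -6*Q - 20.
This gives C = 20*Q + 60.
Substituting into the T equation gives T = -80*Q - 240.
Linear in Q, so extremes are at the endpoints: Q = -3 gives T = 0; Q = 11 gives T = -1120.

-1120 to 0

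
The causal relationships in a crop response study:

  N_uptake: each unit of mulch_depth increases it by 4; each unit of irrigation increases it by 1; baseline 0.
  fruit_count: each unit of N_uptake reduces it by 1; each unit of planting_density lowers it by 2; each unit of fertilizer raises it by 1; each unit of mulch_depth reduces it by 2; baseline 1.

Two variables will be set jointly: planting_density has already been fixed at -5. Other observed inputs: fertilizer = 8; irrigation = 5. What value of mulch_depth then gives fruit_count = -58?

With planting_density held at -5:
Substituting into the N_uptake equation gives N_uptake = 4*mulch_depth + 5.
Substituting into the fruit_count equation gives fruit_count = -6*mulch_depth + 14.
Solve -6*mulch_depth + 14 = -58: mulch_depth = (-58 - 14) / -6 = 12.

mulch_depth = 12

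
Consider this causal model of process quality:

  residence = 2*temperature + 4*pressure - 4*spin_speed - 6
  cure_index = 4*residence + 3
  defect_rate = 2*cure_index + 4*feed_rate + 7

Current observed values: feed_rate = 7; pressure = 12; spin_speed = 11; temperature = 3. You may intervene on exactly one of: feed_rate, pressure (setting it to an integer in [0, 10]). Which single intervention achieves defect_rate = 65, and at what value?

Intervening on feed_rate: with other inputs at their observed values, defect_rate = 4*feed_rate + 45. Solving for 65 gives feed_rate = 5, within [0, 10].
Intervening on pressure: defect_rate = 32*pressure - 311. Reaching 65 requires pressure = 47/4, not an integer.

set feed_rate = 5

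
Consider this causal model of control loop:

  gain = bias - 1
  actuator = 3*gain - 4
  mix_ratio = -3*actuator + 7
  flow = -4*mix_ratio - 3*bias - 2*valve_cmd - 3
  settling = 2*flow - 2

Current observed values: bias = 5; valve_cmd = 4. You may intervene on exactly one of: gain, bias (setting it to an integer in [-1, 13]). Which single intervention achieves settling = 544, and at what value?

set bias = 12

Intervening on gain: settling = 72*gain - 206. Reaching 544 requires gain = 125/12, not an integer.
Intervening on bias: with other inputs at their observed values, settling = 66*bias - 248. Solving for 544 gives bias = 12, within [-1, 13].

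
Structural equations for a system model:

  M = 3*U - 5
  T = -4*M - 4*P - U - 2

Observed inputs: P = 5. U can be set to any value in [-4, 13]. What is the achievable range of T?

Substituting into the T equation gives T = -13*U - 2.
Linear in U, so extremes are at the endpoints: U = -4 gives T = 50; U = 13 gives T = -171.

-171 to 50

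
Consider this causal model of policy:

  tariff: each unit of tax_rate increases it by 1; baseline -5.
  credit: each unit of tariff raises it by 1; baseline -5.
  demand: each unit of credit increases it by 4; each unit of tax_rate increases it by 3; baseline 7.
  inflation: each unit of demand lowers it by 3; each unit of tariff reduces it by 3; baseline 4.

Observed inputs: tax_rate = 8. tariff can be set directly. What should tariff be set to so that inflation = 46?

tariff = -5

Intervening on tariff fixes its value directly, overriding its dependence on tax_rate.
Substituting into the demand equation gives demand = 4*tariff + 11.
Substituting into the inflation equation gives inflation = -15*tariff - 29.
Solve -15*tariff - 29 = 46: tariff = (46 + 29) / -15 = -5.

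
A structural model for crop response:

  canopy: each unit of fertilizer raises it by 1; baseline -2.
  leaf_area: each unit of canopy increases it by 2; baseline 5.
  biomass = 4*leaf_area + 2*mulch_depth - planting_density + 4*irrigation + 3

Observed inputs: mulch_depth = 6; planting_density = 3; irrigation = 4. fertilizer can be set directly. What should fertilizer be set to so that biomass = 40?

Substituting into the leaf_area equation gives leaf_area = 2*fertilizer + 1.
biomass becomes 8*fertilizer + 32.
Solve 8*fertilizer + 32 = 40: fertilizer = (40 - 32) / 8 = 1.

fertilizer = 1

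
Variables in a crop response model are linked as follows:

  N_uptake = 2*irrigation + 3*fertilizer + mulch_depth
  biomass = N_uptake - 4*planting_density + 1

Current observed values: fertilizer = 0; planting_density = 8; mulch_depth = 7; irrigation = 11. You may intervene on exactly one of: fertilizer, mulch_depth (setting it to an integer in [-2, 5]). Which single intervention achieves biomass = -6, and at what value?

set mulch_depth = 3

Intervening on fertilizer: biomass = 3*fertilizer - 2. Reaching -6 requires fertilizer = -4/3, not an integer.
Intervening on mulch_depth: with other inputs at their observed values, biomass = mulch_depth - 9. Solving for -6 gives mulch_depth = 3, within [-2, 5].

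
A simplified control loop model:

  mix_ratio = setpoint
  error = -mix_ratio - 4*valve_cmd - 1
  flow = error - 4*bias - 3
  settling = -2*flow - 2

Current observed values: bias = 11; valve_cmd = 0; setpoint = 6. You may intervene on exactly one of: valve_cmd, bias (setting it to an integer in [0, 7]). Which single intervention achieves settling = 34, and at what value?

Intervening on valve_cmd: settling = 8*valve_cmd + 106. Reaching 34 requires valve_cmd = -9, outside [0, 7].
Intervening on bias: with other inputs at their observed values, settling = 8*bias + 18. Solving for 34 gives bias = 2, within [0, 7].

set bias = 2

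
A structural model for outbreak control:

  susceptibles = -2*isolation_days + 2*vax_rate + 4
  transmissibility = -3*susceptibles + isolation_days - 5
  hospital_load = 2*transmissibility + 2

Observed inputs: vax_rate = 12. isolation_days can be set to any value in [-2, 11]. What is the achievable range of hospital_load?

-204 to -22

Substituting into the susceptibles equation gives susceptibles = -2*isolation_days + 28.
Substituting into the transmissibility equation gives transmissibility = 7*isolation_days - 89.
So hospital_load = 14*isolation_days - 176.
Linear in isolation_days, so extremes are at the endpoints: isolation_days = -2 gives hospital_load = -204; isolation_days = 11 gives hospital_load = -22.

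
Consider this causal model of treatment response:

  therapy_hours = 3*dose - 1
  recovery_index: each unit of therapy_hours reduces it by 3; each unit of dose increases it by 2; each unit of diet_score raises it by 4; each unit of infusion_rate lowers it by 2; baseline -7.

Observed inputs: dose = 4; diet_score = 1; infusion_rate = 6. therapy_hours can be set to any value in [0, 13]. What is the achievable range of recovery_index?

-46 to -7

Intervening on therapy_hours fixes its value directly, overriding its dependence on dose.
Substituting into the recovery_index equation gives recovery_index = -3*therapy_hours - 7.
Linear in therapy_hours, so extremes are at the endpoints: therapy_hours = 0 gives recovery_index = -7; therapy_hours = 13 gives recovery_index = -46.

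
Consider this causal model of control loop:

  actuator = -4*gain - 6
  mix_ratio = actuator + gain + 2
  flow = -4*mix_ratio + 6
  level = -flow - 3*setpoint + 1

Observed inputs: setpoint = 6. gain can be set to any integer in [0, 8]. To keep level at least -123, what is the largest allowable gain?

gain = 7

Substituting into the mix_ratio equation gives mix_ratio = -3*gain - 4.
So flow = 12*gain + 22.
This gives level = -12*gain - 39.
Require -12*gain - 39 ≥ -123, so gain ≤ 7.
The largest integer in [0, 8] satisfying this is 7.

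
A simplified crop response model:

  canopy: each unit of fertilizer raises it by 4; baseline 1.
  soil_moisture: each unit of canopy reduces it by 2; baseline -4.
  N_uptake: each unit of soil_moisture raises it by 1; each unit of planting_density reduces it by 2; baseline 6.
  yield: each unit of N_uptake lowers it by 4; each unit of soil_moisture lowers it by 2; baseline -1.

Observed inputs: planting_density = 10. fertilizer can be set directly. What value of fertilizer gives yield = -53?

fertilizer = -3

Substituting into the soil_moisture equation gives soil_moisture = -8*fertilizer - 6.
N_uptake becomes -8*fertilizer - 20.
Substituting into the yield equation gives yield = 48*fertilizer + 91.
Solve 48*fertilizer + 91 = -53: fertilizer = (-53 - 91) / 48 = -3.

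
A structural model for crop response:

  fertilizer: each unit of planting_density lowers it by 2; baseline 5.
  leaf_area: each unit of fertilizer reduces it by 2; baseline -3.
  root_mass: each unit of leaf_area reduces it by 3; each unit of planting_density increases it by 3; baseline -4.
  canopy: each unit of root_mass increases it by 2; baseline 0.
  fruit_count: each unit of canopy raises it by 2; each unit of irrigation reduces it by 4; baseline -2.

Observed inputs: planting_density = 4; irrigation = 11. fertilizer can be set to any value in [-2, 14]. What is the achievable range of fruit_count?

Intervening on fertilizer fixes its value directly, overriding its dependence on planting_density.
Substituting into the root_mass equation gives root_mass = 6*fertilizer + 17.
Substituting into the canopy equation gives canopy = 12*fertilizer + 34.
fruit_count becomes 24*fertilizer + 22.
Linear in fertilizer, so extremes are at the endpoints: fertilizer = -2 gives fruit_count = -26; fertilizer = 14 gives fruit_count = 358.

-26 to 358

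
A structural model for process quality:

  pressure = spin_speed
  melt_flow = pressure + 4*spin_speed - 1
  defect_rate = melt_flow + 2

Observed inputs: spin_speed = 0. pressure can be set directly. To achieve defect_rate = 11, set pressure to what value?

pressure = 10

Intervening on pressure fixes its value directly, overriding its dependence on spin_speed.
Substituting into the melt_flow equation gives melt_flow = pressure - 1.
defect_rate becomes pressure + 1.
Solve pressure + 1 = 11: pressure = (11 - 1) / 1 = 10.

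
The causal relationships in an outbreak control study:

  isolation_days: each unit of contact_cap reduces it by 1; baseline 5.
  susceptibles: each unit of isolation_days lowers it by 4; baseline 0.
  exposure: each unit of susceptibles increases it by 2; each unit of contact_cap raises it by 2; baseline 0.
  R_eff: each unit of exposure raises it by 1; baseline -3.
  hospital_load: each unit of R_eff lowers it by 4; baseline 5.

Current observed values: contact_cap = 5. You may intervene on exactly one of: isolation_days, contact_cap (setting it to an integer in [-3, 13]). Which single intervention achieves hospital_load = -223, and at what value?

set contact_cap = 10

Intervening on isolation_days: hospital_load = 32*isolation_days - 23. Reaching -223 requires isolation_days = -25/4, not an integer.
Intervening on contact_cap: with other inputs at their observed values, hospital_load = -40*contact_cap + 177. Solving for -223 gives contact_cap = 10, within [-3, 13].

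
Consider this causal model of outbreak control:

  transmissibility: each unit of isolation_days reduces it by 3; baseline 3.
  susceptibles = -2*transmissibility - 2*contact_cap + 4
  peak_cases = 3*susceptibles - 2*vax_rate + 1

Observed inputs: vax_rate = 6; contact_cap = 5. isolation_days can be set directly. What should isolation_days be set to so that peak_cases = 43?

isolation_days = 5

Substituting into the susceptibles equation gives susceptibles = 6*isolation_days - 12.
Substituting into the peak_cases equation gives peak_cases = 18*isolation_days - 47.
Solve 18*isolation_days - 47 = 43: isolation_days = (43 + 47) / 18 = 5.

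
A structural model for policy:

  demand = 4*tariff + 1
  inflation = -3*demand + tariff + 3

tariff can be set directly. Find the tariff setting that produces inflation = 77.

tariff = -7

Substituting into the inflation equation gives inflation = -11*tariff.
Solve -11*tariff = 77: tariff = 77 / -11 = -7.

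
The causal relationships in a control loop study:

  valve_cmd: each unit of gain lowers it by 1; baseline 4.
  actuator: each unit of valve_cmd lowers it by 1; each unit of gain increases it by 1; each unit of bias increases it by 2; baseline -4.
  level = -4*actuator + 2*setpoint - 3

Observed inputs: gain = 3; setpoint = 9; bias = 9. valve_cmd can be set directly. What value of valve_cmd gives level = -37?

valve_cmd = 4

Intervening on valve_cmd fixes its value directly, overriding its dependence on gain.
Substituting into the actuator equation gives actuator = -valve_cmd + 17.
Substituting into the level equation gives level = 4*valve_cmd - 53.
Solve 4*valve_cmd - 53 = -37: valve_cmd = (-37 + 53) / 4 = 4.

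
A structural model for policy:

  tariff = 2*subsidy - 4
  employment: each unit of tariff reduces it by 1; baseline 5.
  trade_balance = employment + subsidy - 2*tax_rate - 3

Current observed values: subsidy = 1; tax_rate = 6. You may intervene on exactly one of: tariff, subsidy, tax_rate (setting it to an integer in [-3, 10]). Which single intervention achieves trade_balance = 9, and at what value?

set tax_rate = -2

Intervening on tariff: trade_balance = -tariff - 9. Reaching 9 requires tariff = -18, outside [-3, 10].
Intervening on subsidy: trade_balance = -subsidy - 6. Reaching 9 requires subsidy = -15, outside [-3, 10].
Intervening on tax_rate: with other inputs at their observed values, trade_balance = -2*tax_rate + 5. Solving for 9 gives tax_rate = -2, within [-3, 10].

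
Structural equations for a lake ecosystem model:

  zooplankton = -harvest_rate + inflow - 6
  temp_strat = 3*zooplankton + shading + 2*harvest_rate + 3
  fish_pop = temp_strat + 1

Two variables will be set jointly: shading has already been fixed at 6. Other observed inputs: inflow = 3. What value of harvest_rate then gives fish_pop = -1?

With shading held at 6:
Substituting into the zooplankton equation gives zooplankton = -harvest_rate - 3.
Substituting into the temp_strat equation gives temp_strat = -harvest_rate.
So fish_pop = -harvest_rate + 1.
Solve -harvest_rate + 1 = -1: harvest_rate = (-1 - 1) / -1 = 2.

harvest_rate = 2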